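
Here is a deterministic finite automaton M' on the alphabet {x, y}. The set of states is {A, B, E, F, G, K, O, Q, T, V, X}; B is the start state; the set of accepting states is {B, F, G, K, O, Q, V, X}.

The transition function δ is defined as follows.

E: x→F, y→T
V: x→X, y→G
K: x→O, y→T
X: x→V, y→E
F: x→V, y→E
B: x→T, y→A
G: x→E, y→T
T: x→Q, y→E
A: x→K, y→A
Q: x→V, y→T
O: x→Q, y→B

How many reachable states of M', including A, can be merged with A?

3

Every state is reachable, so we keep all 11.
Start with accepting vs non-accepting: {B,F,G,K,O,Q,V,X} | {A,E,T}.
Split {B,F,G,K,O,Q,V,X} by δ(·,x) → {F,K,O,Q,V,X} and {B,G}.
On input y, block {F,K,O,Q,V,X} splits into {F,K,Q,X} and {O,V}.
Stable partition: {F,K,Q,X} | {A,E,T} | {B,G} | {O,V} — 4 equivalence classes.
The equivalence class containing A is {A,E,T}, of size 3.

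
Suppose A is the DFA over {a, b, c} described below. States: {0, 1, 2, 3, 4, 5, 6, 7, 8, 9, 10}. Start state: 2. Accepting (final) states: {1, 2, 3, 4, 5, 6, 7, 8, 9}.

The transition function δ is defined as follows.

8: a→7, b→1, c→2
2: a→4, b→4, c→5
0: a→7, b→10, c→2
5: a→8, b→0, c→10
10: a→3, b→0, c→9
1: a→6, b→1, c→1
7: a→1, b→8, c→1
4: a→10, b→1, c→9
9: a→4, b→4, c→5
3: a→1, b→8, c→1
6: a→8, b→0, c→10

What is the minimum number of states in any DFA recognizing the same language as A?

7

All states are reachable from the start state.
Start with accepting vs non-accepting: {1,2,3,4,5,6,7,8,9} | {0,10}.
Refine {1,2,3,4,5,6,7,8,9} on symbol a: members go to different blocks, giving {1,2,3,5,6,7,8,9} and {4}.
Split {1,2,3,5,6,7,8,9} by δ(·,a) → {1,3,5,6,7,8} and {2,9}.
Refine {1,3,5,6,7,8} on symbol b: members go to different blocks, giving {1,3,7,8} and {5,6}.
Split {1,3,7,8} by δ(·,a) → {3,7,8} and {1}.
Split {3,7,8} by δ(·,a) → {3,7} and {8}.
No further refinement is possible. Final partition (7 blocks): {3,7} | {0,10} | {4} | {2,9} | {5,6} | {1} | {8}.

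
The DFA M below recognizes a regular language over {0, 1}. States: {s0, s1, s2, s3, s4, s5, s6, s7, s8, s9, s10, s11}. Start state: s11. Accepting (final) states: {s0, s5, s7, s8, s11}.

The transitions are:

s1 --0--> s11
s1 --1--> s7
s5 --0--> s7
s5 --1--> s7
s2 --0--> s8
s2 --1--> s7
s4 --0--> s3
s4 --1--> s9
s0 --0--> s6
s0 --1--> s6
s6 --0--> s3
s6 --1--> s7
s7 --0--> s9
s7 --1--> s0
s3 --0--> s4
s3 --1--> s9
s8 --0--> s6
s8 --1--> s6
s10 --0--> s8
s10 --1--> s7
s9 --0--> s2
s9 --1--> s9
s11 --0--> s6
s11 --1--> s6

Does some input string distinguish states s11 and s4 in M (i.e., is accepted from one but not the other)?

States {s1,s5,s10} cannot be reached from the start state, so discard them.
Start with accepting vs non-accepting: {s0,s7,s8,s11} | {s2,s3,s4,s6,s9}.
Split {s0,s7,s8,s11} by δ(·,1) → {s0,s8,s11} and {s7}.
On input 0, block {s2,s3,s4,s6,s9} splits into {s3,s4,s6,s9} and {s2}.
Split {s3,s4,s6,s9} by δ(·,0) → {s3,s4,s6} and {s9}.
Split {s3,s4,s6} by δ(·,1) → {s3,s4} and {s6}.
The partition is now stable with 6 blocks: {s0,s8,s11} | {s3,s4} | {s7} | {s2} | {s9} | {s6}.
s11 and s4 end up in different blocks, so they are distinguishable. For instance, the string 'ε' is accepted from only s11.

Yes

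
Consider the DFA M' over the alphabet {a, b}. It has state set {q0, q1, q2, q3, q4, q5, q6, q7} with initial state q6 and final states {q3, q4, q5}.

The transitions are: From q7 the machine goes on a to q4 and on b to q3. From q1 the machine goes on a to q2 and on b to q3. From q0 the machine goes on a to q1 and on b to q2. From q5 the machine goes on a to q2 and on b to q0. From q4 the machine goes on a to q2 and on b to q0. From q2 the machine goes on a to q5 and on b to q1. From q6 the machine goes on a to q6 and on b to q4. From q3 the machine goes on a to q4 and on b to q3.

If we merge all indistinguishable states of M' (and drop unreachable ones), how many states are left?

6

First remove the unreachable states {q7}; 7 states remain.
P0 = {q3,q4,q5} | {q0,q1,q2,q6}.
On input a, block {q3,q4,q5} splits into {q4,q5} and {q3}.
Split {q0,q1,q2,q6} by δ(·,a) → {q0,q1,q6} and {q2}.
Refine {q0,q1,q6} on symbol a: members go to different blocks, giving {q0,q6} and {q1}.
Split {q0,q6} by δ(·,a) → {q0} and {q6}.
No further refinement is possible. Final partition (6 blocks): {q4,q5} | {q0} | {q3} | {q2} | {q1} | {q6}.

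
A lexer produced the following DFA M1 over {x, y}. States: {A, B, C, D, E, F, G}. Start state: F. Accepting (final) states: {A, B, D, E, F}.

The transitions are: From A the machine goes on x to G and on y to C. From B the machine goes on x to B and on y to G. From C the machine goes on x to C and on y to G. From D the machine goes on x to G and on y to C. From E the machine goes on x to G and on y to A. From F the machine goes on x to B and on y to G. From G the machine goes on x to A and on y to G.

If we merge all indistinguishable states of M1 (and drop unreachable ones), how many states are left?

4

Reachable states from the start: {A,B,C,F,G}. Unreachable: {D,E} — drop them.
Initial partition by acceptance: {A,B,F} | {C,G}.
Split {A,B,F} by δ(·,x) → {B,F} and {A}.
On input x, block {C,G} splits into {C} and {G}.
Stable partition: {B,F} | {C} | {A} | {G} — 4 equivalence classes.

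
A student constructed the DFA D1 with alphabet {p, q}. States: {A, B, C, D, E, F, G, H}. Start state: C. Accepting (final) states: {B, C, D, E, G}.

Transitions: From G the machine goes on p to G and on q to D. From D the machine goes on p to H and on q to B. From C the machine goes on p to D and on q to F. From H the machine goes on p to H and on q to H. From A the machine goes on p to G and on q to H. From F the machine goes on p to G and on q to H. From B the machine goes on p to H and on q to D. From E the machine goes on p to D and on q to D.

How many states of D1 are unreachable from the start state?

2

BFS from C reaches {B, C, D, F, G, H}; the 2 state(s) A, E are never visited.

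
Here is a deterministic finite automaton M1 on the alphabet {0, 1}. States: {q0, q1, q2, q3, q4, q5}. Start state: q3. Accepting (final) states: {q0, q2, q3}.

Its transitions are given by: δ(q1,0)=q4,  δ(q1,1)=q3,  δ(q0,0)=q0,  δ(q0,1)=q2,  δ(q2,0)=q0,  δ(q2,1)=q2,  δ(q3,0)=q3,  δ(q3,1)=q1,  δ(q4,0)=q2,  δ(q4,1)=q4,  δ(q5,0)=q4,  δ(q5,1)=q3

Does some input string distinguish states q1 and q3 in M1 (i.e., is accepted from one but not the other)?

Reachable states from the start: {q0,q1,q2,q3,q4}. Unreachable: {q5} — drop them.
Start with accepting vs non-accepting: {q0,q2,q3} | {q1,q4}.
Refine {q0,q2,q3} on symbol 1: members go to different blocks, giving {q0,q2} and {q3}.
On input 0, block {q1,q4} splits into {q1} and {q4}.
No further refinement is possible. Final partition (4 blocks): {q0,q2} | {q1} | {q3} | {q4}.
q1 and q3 end up in different blocks, so they are distinguishable. For instance, the string 'ε' is accepted from only q3.

Yes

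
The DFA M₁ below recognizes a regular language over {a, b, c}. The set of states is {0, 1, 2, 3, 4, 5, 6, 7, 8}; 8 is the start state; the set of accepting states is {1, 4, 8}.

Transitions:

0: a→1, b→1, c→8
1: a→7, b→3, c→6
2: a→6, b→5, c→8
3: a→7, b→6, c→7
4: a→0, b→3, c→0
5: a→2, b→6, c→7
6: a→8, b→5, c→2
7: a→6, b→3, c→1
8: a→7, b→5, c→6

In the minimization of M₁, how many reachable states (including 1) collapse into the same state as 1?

2

First remove the unreachable states {0,4}; 7 states remain.
Initial partition by acceptance: {1,8} | {2,3,5,6,7}.
Refine {2,3,5,6,7} on symbol a: members go to different blocks, giving {2,3,5,7} and {6}.
Split {2,3,5,7} by δ(·,a) → {2,7} and {3,5}.
Stable partition: {1,8} | {2,7} | {6} | {3,5} — 4 equivalence classes.
The equivalence class containing 1 is {1,8}, of size 2.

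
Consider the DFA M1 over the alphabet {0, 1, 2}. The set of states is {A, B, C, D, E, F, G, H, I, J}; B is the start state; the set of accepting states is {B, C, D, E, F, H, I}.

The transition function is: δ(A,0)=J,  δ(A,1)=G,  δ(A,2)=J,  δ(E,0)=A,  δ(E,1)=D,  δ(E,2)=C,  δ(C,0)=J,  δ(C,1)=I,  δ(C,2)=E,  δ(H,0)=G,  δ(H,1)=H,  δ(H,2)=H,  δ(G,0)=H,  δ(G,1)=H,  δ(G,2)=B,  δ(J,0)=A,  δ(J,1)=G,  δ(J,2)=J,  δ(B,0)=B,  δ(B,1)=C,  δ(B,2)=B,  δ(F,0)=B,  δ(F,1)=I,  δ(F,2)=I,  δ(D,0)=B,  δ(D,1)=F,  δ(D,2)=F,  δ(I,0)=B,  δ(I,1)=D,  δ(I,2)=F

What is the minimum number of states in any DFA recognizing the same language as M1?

All states are reachable from the start state.
P0 = {B,C,D,E,F,H,I} | {A,G,J}.
Split {B,C,D,E,F,H,I} by δ(·,0) → {B,D,F,I} and {C,E,H}.
Split {B,D,F,I} by δ(·,1) → {D,F,I} and {B}.
Refine {A,G,J} on symbol 0: members go to different blocks, giving {A,J} and {G}.
Refine {C,E,H} on symbol 0: members go to different blocks, giving {C,E} and {H}.
Stable partition: {D,F,I} | {A,J} | {C,E} | {B} | {G} | {H} — 6 equivalence classes.

6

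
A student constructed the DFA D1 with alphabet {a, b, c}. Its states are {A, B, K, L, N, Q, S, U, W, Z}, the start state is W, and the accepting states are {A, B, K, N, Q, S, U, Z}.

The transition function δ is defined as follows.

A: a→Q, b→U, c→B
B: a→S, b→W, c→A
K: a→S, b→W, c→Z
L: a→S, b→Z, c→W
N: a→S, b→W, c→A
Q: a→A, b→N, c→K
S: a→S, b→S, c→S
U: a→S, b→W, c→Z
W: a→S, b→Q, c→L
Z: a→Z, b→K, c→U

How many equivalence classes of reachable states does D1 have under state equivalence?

Every state is reachable, so we keep all 10.
Initial partition by acceptance: {A,B,K,N,Q,S,U,Z} | {L,W}.
Split {A,B,K,N,Q,S,U,Z} by δ(·,b) → {A,Q,S,Z} and {B,K,N,U}.
Split {A,Q,S,Z} by δ(·,b) → {A,Q,Z} and {S}.
The partition is now stable with 4 blocks: {A,Q,Z} | {L,W} | {B,K,N,U} | {S}.

4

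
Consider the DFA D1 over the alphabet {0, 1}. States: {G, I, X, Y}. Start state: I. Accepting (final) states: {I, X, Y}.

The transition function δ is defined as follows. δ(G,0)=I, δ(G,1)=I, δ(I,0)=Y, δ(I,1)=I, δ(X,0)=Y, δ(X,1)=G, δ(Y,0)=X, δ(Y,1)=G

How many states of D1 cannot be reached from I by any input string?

Every one of the 4 states is reachable from I.

0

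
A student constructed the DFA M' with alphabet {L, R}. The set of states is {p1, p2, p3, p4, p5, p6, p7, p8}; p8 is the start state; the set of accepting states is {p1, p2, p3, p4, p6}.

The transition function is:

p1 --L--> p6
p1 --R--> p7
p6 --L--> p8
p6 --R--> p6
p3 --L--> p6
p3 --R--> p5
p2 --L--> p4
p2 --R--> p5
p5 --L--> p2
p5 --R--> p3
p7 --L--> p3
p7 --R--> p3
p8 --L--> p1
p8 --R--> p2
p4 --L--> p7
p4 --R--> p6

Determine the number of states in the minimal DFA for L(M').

3

Start with accepting vs non-accepting: {p1,p2,p3,p4,p6} | {p5,p7,p8}.
Split {p1,p2,p3,p4,p6} by δ(·,L) → {p1,p2,p3} and {p4,p6}.
Stable partition: {p1,p2,p3} | {p5,p7,p8} | {p4,p6} — 3 equivalence classes.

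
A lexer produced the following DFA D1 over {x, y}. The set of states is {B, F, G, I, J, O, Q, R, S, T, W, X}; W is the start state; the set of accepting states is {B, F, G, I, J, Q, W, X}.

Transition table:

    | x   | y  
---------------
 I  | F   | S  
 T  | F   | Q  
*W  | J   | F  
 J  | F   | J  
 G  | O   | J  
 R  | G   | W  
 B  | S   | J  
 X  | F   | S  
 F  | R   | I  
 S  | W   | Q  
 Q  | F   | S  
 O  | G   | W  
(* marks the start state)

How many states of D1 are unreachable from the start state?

Starting at W and following transitions, the reachable set is {F, G, I, J, O, Q, R, S, W}. That leaves B, T, X unreachable — 3 in total.

3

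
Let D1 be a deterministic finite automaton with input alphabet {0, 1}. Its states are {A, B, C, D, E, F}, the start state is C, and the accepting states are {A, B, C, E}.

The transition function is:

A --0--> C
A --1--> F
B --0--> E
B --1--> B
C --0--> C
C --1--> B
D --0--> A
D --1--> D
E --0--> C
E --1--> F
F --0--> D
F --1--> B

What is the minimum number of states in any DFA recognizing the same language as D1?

Start with accepting vs non-accepting: {A,B,C,E} | {D,F}.
Refine {A,B,C,E} on symbol 1: members go to different blocks, giving {A,E} and {B,C}.
Refine {D,F} on symbol 0: members go to different blocks, giving {D} and {F}.
Refine {B,C} on symbol 0: members go to different blocks, giving {B} and {C}.
No further refinement is possible. Final partition (5 blocks): {A,E} | {D} | {B} | {F} | {C}.

5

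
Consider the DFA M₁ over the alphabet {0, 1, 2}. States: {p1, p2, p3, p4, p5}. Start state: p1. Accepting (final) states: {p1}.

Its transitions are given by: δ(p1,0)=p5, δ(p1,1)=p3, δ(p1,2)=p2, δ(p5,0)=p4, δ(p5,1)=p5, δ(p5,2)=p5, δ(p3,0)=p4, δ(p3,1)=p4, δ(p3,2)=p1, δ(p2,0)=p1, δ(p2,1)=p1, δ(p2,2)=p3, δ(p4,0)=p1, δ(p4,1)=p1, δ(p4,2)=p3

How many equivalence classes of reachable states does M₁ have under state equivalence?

Every state is reachable, so we keep all 5.
P0 = {p1} | {p2,p3,p4,p5}.
Split {p2,p3,p4,p5} by δ(·,0) → {p2,p4} and {p3,p5}.
Split {p3,p5} by δ(·,1) → {p3} and {p5}.
The partition is now stable with 4 blocks: {p1} | {p2,p4} | {p3} | {p5}.

4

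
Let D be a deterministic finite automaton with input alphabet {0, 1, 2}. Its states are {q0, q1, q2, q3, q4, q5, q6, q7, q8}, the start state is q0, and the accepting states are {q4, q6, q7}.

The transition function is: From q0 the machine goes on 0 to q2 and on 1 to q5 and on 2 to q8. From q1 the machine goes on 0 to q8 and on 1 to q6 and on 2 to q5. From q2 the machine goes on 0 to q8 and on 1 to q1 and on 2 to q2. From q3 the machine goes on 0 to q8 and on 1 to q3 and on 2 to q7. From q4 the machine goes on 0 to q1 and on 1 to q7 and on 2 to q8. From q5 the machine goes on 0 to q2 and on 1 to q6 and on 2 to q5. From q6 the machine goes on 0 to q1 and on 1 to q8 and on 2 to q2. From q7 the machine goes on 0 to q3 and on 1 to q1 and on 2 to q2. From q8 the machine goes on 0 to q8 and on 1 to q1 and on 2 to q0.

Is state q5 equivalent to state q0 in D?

No

Reachable states from the start: {q0,q1,q2,q5,q6,q8}. Unreachable: {q3,q4,q7} — drop them.
Start with accepting vs non-accepting: {q6} | {q0,q1,q2,q5,q8}.
On input 1, block {q0,q1,q2,q5,q8} splits into {q0,q2,q8} and {q1,q5}.
Stable partition: {q6} | {q0,q2,q8} | {q1,q5} — 3 equivalence classes.
q5 and q0 end up in different blocks, so they are distinguishable. For instance, the string '1' is accepted from only q5.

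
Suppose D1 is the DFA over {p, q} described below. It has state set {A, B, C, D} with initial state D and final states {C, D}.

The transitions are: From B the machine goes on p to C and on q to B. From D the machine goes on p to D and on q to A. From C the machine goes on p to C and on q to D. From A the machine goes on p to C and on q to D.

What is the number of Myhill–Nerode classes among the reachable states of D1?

3

First remove the unreachable states {B}; 3 states remain.
Initial partition by acceptance: {C,D} | {A}.
Split {C,D} by δ(·,q) → {C} and {D}.
No further refinement is possible. Final partition (3 blocks): {C} | {A} | {D}.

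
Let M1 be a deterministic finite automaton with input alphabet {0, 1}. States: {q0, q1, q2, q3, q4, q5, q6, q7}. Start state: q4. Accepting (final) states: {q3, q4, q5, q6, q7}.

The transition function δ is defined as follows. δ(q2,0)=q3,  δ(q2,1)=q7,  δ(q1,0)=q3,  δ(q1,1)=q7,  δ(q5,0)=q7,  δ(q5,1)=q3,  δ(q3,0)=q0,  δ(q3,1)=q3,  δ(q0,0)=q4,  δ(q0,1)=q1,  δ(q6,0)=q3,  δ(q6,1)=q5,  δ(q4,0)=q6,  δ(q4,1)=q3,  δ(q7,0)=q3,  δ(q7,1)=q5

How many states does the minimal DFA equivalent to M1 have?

5

First remove the unreachable states {q2}; 7 states remain.
Start with accepting vs non-accepting: {q3,q4,q5,q6,q7} | {q0,q1}.
Refine {q3,q4,q5,q6,q7} on symbol 0: members go to different blocks, giving {q4,q5,q6,q7} and {q3}.
Refine {q4,q5,q6,q7} on symbol 0: members go to different blocks, giving {q4,q5} and {q6,q7}.
Refine {q0,q1} on symbol 0: members go to different blocks, giving {q0} and {q1}.
Stable partition: {q4,q5} | {q0} | {q3} | {q6,q7} | {q1} — 5 equivalence classes.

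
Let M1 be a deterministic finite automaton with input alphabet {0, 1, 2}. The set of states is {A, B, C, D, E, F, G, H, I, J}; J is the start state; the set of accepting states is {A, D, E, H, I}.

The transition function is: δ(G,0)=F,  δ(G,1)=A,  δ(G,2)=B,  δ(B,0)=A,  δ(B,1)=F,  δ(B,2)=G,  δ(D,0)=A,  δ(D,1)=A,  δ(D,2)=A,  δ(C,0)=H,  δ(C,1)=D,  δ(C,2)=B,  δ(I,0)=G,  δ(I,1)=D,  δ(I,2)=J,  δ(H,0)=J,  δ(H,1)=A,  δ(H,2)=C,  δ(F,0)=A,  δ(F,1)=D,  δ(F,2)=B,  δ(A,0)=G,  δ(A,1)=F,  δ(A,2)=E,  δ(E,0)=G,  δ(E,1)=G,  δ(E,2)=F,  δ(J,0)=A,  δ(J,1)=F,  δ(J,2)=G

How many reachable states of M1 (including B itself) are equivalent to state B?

States {C,H,I} cannot be reached from the start state, so discard them.
Start with accepting vs non-accepting: {A,D,E} | {B,F,G,J}.
On input 0, block {A,D,E} splits into {A,E} and {D}.
Split {A,E} by δ(·,2) → {A} and {E}.
On input 0, block {B,F,G,J} splits into {B,F,J} and {G}.
On input 1, block {B,F,J} splits into {B,J} and {F}.
Stable partition: {A} | {B,J} | {D} | {E} | {G} | {F} — 6 equivalence classes.
The equivalence class containing B is {B,J}, of size 2.

2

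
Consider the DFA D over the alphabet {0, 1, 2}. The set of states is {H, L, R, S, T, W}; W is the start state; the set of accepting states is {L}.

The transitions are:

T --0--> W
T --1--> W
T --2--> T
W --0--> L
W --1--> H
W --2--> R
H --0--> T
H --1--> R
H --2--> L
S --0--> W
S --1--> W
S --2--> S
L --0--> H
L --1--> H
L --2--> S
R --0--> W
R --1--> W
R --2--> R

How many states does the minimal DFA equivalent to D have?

All states are reachable from the start state.
P0 = {L} | {H,R,S,T,W}.
Split {H,R,S,T,W} by δ(·,0) → {H,R,S,T} and {W}.
On input 0, block {H,R,S,T} splits into {R,S,T} and {H}.
No further refinement is possible. Final partition (4 blocks): {L} | {R,S,T} | {W} | {H}.

4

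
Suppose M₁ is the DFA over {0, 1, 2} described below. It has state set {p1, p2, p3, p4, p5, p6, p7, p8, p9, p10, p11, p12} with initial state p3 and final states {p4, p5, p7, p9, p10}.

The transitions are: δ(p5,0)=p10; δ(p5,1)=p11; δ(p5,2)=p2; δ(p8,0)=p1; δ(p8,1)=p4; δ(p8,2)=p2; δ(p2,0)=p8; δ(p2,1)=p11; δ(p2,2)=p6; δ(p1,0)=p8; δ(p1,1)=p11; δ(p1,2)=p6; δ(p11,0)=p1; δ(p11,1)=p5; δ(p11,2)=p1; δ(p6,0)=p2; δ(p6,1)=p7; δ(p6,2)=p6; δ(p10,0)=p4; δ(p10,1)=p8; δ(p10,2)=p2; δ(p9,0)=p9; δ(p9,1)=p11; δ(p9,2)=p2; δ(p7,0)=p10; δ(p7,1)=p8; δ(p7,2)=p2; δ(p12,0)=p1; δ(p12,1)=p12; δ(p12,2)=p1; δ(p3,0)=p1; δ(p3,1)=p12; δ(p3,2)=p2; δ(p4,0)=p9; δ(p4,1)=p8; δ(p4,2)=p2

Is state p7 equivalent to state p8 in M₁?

P0 = {p4,p5,p7,p9,p10} | {p1,p2,p3,p6,p8,p11,p12}.
On input 1, block {p1,p2,p3,p6,p8,p11,p12} splits into {p1,p2,p3,p12} and {p6,p8,p11}.
On input 0, block {p1,p2,p3,p12} splits into {p1,p2} and {p3,p12}.
Refine {p6,p8,p11} on symbol 2: members go to different blocks, giving {p8,p11} and {p6}.
Stable partition: {p4,p5,p7,p9,p10} | {p1,p2} | {p8,p11} | {p3,p12} | {p6} — 5 equivalence classes.
p7 and p8 end up in different blocks, so they are distinguishable. For instance, the string 'ε' is accepted from only p7.

No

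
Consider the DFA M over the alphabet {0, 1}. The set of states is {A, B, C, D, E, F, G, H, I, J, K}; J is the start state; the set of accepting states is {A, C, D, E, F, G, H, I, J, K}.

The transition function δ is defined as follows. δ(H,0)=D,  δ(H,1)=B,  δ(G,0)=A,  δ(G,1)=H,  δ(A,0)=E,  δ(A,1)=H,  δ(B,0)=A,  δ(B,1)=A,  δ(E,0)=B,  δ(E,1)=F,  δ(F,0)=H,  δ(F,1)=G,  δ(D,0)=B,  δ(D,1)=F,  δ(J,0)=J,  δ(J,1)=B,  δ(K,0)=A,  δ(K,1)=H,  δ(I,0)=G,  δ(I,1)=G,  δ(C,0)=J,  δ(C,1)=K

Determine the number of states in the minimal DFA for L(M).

7

States {C,I,K} cannot be reached from the start state, so discard them.
Start with accepting vs non-accepting: {A,D,E,F,G,H,J} | {B}.
Split {A,D,E,F,G,H,J} by δ(·,0) → {A,F,G,H,J} and {D,E}.
Refine {A,F,G,H,J} on symbol 0: members go to different blocks, giving {F,G,J} and {A,H}.
On input 0, block {F,G,J} splits into {F,G} and {J}.
On input 1, block {F,G} splits into {F} and {G}.
Refine {A,H} on symbol 1: members go to different blocks, giving {A} and {H}.
No further refinement is possible. Final partition (7 blocks): {F} | {B} | {D,E} | {A} | {J} | {G} | {H}.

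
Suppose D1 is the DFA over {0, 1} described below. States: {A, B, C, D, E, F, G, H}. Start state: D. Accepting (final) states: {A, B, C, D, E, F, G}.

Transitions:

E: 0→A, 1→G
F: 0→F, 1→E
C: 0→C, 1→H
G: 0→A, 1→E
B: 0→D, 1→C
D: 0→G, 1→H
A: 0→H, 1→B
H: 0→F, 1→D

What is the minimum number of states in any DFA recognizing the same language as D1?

P0 = {A,B,C,D,E,F,G} | {H}.
Split {A,B,C,D,E,F,G} by δ(·,0) → {B,C,D,E,F,G} and {A}.
Refine {B,C,D,E,F,G} on symbol 0: members go to different blocks, giving {B,C,D,F} and {E,G}.
On input 0, block {B,C,D,F} splits into {B,C,F} and {D}.
Split {B,C,F} by δ(·,0) → {C,F} and {B}.
On input 1, block {C,F} splits into {C} and {F}.
The partition is now stable with 7 blocks: {C} | {H} | {A} | {E,G} | {D} | {B} | {F}.

7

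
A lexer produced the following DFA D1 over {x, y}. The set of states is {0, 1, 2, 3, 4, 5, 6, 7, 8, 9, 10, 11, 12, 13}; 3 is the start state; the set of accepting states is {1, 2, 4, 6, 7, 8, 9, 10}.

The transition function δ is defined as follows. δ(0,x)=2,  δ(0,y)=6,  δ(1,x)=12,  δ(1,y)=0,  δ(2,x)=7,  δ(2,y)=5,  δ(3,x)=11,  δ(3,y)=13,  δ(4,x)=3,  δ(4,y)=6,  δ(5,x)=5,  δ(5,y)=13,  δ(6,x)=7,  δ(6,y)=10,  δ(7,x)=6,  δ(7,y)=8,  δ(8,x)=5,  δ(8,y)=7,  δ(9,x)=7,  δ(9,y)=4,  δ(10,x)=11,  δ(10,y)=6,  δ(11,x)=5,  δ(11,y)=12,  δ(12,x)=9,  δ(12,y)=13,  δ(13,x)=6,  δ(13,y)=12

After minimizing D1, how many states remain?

Reachable states from the start: {3,4,5,6,7,8,9,10,11,12,13}. Unreachable: {0,1,2} — drop them.
P0 = {4,6,7,8,9,10} | {3,5,11,12,13}.
On input x, block {4,6,7,8,9,10} splits into {4,8,10} and {6,7,9}.
Split {3,5,11,12,13} by δ(·,x) → {3,5,11} and {12,13}.
Stable partition: {4,8,10} | {3,5,11} | {6,7,9} | {12,13} — 4 equivalence classes.

4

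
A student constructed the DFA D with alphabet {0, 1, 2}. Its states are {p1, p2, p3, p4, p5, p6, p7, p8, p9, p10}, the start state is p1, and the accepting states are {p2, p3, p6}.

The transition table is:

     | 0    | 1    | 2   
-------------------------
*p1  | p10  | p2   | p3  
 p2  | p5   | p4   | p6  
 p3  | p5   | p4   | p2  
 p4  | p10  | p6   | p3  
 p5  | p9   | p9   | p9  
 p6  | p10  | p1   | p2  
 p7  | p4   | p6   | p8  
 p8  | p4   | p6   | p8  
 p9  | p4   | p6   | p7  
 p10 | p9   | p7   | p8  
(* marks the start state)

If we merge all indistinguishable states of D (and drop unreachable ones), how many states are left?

4

All states are reachable from the start state.
Initial partition by acceptance: {p2,p3,p6} | {p1,p4,p5,p7,p8,p9,p10}.
Split {p1,p4,p5,p7,p8,p9,p10} by δ(·,1) → {p1,p4,p7,p8,p9} and {p5,p10}.
Split {p1,p4,p7,p8,p9} by δ(·,0) → {p7,p8,p9} and {p1,p4}.
Stable partition: {p2,p3,p6} | {p7,p8,p9} | {p5,p10} | {p1,p4} — 4 equivalence classes.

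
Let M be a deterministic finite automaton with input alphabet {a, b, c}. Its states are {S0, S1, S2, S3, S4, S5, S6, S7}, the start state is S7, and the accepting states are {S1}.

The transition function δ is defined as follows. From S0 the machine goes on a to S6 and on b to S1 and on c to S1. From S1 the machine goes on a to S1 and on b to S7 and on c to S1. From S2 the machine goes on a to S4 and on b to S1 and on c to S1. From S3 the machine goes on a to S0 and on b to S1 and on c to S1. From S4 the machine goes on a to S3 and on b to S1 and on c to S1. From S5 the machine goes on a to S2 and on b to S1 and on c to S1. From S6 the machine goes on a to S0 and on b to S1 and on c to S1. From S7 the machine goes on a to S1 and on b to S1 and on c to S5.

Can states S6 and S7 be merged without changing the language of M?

No

Initial partition by acceptance: {S1} | {S0,S2,S3,S4,S5,S6,S7}.
Refine {S0,S2,S3,S4,S5,S6,S7} on symbol a: members go to different blocks, giving {S0,S2,S3,S4,S5,S6} and {S7}.
The partition is now stable with 3 blocks: {S1} | {S0,S2,S3,S4,S5,S6} | {S7}.
S6 and S7 end up in different blocks, so they are distinguishable. For instance, the string 'a' is accepted from only S7.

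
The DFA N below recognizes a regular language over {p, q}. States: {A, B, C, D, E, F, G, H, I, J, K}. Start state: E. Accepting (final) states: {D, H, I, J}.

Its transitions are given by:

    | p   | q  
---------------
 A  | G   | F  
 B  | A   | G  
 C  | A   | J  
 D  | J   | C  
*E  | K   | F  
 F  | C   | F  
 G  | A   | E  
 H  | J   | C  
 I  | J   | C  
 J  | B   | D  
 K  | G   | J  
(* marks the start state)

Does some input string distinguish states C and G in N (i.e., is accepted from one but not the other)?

First remove the unreachable states {H,I}; 9 states remain.
P0 = {D,J} | {A,B,C,E,F,G,K}.
Refine {D,J} on symbol p: members go to different blocks, giving {D} and {J}.
On input q, block {A,B,C,E,F,G,K} splits into {A,B,E,F,G} and {C,K}.
Split {A,B,E,F,G} by δ(·,p) → {A,B,G} and {E,F}.
Refine {A,B,G} on symbol q: members go to different blocks, giving {A,G} and {B}.
Stable partition: {D} | {A,G} | {J} | {C,K} | {E,F} | {B} — 6 equivalence classes.
C and G end up in different blocks, so they are distinguishable. For instance, the string 'q' is accepted from only C.

Yes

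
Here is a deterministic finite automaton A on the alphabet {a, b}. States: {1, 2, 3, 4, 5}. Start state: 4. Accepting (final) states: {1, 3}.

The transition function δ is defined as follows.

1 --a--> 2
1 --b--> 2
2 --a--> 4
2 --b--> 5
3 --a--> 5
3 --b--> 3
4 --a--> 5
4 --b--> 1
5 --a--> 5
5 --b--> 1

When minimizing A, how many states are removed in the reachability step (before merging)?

BFS from 4 reaches {1, 2, 4, 5}; the 1 state(s) 3 are never visited.

1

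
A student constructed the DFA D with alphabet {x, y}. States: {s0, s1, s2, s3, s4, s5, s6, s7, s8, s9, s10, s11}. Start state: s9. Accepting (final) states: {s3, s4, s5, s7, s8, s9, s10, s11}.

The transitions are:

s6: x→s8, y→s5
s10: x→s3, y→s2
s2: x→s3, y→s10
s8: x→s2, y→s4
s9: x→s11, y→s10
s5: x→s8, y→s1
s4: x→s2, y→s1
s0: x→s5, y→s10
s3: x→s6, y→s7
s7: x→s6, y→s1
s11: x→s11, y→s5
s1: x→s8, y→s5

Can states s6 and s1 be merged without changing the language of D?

Yes

First remove the unreachable states {s0}; 11 states remain.
P0 = {s3,s4,s5,s7,s8,s9,s10,s11} | {s1,s2,s6}.
Split {s3,s4,s5,s7,s8,s9,s10,s11} by δ(·,x) → {s3,s4,s7,s8} and {s5,s9,s10,s11}.
Split {s3,s4,s7,s8} by δ(·,y) → {s3,s8} and {s4,s7}.
Refine {s5,s9,s10,s11} on symbol x: members go to different blocks, giving {s5,s10} and {s9,s11}.
No further refinement is possible. Final partition (5 blocks): {s3,s8} | {s1,s2,s6} | {s5,s10} | {s4,s7} | {s9,s11}.
s6 and s1 lie in the same block of the stable partition, so they are equivalent — no string distinguishes them.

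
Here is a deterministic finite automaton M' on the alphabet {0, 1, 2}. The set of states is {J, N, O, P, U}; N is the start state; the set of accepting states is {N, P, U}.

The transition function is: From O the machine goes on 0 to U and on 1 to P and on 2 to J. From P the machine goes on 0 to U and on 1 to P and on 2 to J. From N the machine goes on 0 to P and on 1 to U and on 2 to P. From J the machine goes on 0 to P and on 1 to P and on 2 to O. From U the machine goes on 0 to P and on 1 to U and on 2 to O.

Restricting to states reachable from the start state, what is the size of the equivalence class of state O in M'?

Every state is reachable, so we keep all 5.
P0 = {N,P,U} | {J,O}.
On input 2, block {N,P,U} splits into {P,U} and {N}.
No further refinement is possible. Final partition (3 blocks): {P,U} | {J,O} | {N}.
State O belongs to the block {J,O}, which has 2 states.

2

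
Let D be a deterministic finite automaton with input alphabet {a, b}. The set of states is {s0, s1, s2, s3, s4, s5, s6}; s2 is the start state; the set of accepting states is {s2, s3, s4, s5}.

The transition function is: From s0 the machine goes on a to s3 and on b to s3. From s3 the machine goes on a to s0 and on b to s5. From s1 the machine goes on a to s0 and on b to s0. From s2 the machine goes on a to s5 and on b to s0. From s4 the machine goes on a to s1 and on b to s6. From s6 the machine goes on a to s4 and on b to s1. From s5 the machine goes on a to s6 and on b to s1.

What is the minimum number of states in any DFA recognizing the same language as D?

All states are reachable from the start state.
Start with accepting vs non-accepting: {s2,s3,s4,s5} | {s0,s1,s6}.
Split {s2,s3,s4,s5} by δ(·,a) → {s3,s4,s5} and {s2}.
On input b, block {s3,s4,s5} splits into {s4,s5} and {s3}.
On input a, block {s0,s1,s6} splits into {s0} and {s1} and {s6}.
Split {s4,s5} by δ(·,a) → {s4} and {s5}.
The partition is now stable with 7 blocks: {s4} | {s0} | {s2} | {s3} | {s1} | {s6} | {s5}.

7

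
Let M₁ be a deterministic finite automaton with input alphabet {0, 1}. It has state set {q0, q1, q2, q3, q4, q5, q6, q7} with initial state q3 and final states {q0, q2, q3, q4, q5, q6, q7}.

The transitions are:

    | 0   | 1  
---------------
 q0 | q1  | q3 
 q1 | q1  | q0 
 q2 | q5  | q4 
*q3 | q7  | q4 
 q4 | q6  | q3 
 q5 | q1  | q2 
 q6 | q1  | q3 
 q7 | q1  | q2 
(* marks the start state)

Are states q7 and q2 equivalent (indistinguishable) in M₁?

P0 = {q0,q2,q3,q4,q5,q6,q7} | {q1}.
Split {q0,q2,q3,q4,q5,q6,q7} by δ(·,0) → {q0,q5,q6,q7} and {q2,q3,q4}.
No further refinement is possible. Final partition (3 blocks): {q0,q5,q6,q7} | {q1} | {q2,q3,q4}.
q7 and q2 end up in different blocks, so they are distinguishable. For instance, the string '0' is accepted from only q2.

No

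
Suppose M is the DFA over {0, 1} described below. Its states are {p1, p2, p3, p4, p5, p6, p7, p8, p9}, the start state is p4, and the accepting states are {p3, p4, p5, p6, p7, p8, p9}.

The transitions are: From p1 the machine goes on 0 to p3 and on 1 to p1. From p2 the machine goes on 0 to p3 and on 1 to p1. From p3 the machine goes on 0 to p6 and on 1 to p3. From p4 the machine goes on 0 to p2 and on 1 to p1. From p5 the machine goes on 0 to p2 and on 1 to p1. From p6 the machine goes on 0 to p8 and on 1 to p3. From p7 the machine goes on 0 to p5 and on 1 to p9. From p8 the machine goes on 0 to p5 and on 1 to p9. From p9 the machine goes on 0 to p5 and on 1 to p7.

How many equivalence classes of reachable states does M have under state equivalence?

5

Every state is reachable, so we keep all 9.
P0 = {p3,p4,p5,p6,p7,p8,p9} | {p1,p2}.
Refine {p3,p4,p5,p6,p7,p8,p9} on symbol 0: members go to different blocks, giving {p3,p6,p7,p8,p9} and {p4,p5}.
Refine {p3,p6,p7,p8,p9} on symbol 0: members go to different blocks, giving {p7,p8,p9} and {p3,p6}.
Split {p3,p6} by δ(·,0) → {p3} and {p6}.
Stable partition: {p7,p8,p9} | {p1,p2} | {p4,p5} | {p3} | {p6} — 5 equivalence classes.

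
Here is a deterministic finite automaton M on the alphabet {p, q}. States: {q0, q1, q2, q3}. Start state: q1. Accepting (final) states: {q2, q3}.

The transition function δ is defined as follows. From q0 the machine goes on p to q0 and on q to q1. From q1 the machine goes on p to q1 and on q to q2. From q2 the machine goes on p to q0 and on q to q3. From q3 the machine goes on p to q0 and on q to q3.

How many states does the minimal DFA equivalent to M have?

Initial partition by acceptance: {q2,q3} | {q0,q1}.
Split {q0,q1} by δ(·,q) → {q0} and {q1}.
Stable partition: {q2,q3} | {q0} | {q1} — 3 equivalence classes.

3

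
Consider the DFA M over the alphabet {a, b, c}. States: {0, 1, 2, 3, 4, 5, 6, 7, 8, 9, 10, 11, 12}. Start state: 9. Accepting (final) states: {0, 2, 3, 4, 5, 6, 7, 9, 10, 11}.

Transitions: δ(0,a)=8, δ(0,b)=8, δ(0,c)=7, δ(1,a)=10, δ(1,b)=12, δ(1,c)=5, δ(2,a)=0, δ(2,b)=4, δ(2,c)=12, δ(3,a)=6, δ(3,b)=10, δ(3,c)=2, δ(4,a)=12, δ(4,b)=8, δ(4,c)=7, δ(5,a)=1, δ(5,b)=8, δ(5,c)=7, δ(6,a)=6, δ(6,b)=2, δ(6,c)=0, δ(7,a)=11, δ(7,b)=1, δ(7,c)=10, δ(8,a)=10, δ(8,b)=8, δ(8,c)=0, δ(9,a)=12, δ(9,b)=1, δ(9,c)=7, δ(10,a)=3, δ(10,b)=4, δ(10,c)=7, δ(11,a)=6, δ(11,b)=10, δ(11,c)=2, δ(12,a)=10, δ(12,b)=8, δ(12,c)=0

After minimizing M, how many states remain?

Start with accepting vs non-accepting: {0,2,3,4,5,6,7,9,10,11} | {1,8,12}.
Split {0,2,3,4,5,6,7,9,10,11} by δ(·,a) → {2,3,6,7,10,11} and {0,4,5,9}.
On input a, block {2,3,6,7,10,11} splits into {3,6,7,10,11} and {2}.
On input b, block {3,6,7,10,11} splits into {3,11} and {6} and {7} and {10}.
The partition is now stable with 7 blocks: {3,11} | {1,8,12} | {0,4,5,9} | {2} | {6} | {7} | {10}.

7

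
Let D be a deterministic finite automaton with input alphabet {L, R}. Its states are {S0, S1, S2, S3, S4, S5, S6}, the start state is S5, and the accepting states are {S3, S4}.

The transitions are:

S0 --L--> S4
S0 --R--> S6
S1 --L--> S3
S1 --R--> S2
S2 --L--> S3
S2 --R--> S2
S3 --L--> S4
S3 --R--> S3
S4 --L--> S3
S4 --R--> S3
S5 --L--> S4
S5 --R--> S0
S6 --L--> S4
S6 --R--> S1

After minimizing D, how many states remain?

Every state is reachable, so we keep all 7.
Initial partition by acceptance: {S3,S4} | {S0,S1,S2,S5,S6}.
Stable partition: {S3,S4} | {S0,S1,S2,S5,S6} — 2 equivalence classes.

2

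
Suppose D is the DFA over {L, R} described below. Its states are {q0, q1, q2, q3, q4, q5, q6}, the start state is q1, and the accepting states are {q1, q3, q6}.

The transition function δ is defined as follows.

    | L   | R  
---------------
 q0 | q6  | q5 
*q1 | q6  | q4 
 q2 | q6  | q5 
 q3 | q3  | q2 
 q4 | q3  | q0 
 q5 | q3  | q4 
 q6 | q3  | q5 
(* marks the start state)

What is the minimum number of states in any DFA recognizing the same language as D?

2

Every state is reachable, so we keep all 7.
P0 = {q1,q3,q6} | {q0,q2,q4,q5}.
Stable partition: {q1,q3,q6} | {q0,q2,q4,q5} — 2 equivalence classes.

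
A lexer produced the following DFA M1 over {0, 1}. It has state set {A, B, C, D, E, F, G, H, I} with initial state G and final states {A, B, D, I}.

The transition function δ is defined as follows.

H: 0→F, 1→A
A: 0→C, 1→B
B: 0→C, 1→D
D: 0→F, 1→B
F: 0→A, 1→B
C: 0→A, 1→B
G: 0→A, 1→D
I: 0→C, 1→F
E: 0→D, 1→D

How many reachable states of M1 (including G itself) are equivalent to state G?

Reachable states from the start: {A,B,C,D,F,G}. Unreachable: {E,H,I} — drop them.
Start with accepting vs non-accepting: {A,B,D} | {C,F,G}.
No further refinement is possible. Final partition (2 blocks): {A,B,D} | {C,F,G}.
State G belongs to the block {C,F,G}, which has 3 states.

3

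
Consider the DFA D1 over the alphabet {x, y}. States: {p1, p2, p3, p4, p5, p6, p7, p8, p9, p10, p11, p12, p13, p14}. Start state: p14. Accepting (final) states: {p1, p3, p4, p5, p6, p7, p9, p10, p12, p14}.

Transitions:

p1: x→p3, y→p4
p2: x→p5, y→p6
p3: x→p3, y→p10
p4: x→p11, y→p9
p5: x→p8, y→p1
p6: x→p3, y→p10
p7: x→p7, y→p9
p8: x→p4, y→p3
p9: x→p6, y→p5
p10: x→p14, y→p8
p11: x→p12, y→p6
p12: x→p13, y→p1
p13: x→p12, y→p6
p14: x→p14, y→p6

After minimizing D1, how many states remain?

First remove the unreachable states {p2,p7}; 12 states remain.
Initial partition by acceptance: {p1,p3,p4,p5,p6,p9,p10,p12,p14} | {p8,p11,p13}.
Refine {p1,p3,p4,p5,p6,p9,p10,p12,p14} on symbol x: members go to different blocks, giving {p1,p3,p6,p9,p10,p14} and {p4,p5,p12}.
Refine {p1,p3,p6,p9,p10,p14} on symbol y: members go to different blocks, giving {p3,p6,p14} and {p1,p9} and {p10}.
On input y, block {p3,p6,p14} splits into {p3,p6} and {p14}.
No further refinement is possible. Final partition (6 blocks): {p3,p6} | {p8,p11,p13} | {p4,p5,p12} | {p1,p9} | {p10} | {p14}.

6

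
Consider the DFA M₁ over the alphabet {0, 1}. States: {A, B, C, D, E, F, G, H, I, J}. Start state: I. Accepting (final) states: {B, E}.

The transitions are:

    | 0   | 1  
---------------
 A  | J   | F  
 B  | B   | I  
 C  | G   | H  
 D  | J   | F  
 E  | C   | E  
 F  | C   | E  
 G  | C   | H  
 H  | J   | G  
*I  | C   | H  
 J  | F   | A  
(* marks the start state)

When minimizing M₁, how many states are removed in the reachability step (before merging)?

2

Starting at I and following transitions, the reachable set is {A, C, E, F, G, H, I, J}. That leaves B, D unreachable — 2 in total.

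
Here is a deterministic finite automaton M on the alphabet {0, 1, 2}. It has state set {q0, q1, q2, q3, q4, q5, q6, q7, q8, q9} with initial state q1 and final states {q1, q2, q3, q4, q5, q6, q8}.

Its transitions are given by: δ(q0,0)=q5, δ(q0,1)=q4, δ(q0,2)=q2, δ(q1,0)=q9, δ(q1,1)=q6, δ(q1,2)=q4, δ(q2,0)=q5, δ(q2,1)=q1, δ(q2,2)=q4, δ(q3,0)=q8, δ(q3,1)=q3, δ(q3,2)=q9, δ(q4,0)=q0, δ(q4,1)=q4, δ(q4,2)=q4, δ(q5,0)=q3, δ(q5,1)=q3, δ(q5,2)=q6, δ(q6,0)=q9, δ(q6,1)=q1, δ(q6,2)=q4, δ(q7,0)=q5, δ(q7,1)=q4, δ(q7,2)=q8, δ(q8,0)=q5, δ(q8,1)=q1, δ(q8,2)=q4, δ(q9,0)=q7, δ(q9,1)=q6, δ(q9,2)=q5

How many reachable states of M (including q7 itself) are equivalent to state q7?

Every state is reachable, so we keep all 10.
Start with accepting vs non-accepting: {q1,q2,q3,q4,q5,q6,q8} | {q0,q7,q9}.
Split {q1,q2,q3,q4,q5,q6,q8} by δ(·,0) → {q2,q3,q5,q8} and {q1,q4,q6}.
On input 1, block {q2,q3,q5,q8} splits into {q2,q8} and {q3,q5}.
Refine {q0,q7,q9} on symbol 0: members go to different blocks, giving {q0,q7} and {q9}.
Split {q1,q4,q6} by δ(·,0) → {q1,q6} and {q4}.
Split {q3,q5} by δ(·,0) → {q3} and {q5}.
Stable partition: {q2,q8} | {q0,q7} | {q1,q6} | {q3} | {q9} | {q4} | {q5} — 7 equivalence classes.
The equivalence class containing q7 is {q0,q7}, of size 2.

2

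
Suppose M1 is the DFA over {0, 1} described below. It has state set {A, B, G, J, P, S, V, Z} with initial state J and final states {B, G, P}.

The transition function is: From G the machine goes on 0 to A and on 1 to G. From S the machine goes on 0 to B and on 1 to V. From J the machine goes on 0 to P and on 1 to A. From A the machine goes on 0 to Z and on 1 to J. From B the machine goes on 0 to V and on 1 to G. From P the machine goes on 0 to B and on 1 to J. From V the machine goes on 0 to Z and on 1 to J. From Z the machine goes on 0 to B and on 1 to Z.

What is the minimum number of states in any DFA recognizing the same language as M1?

Reachable states from the start: {A,B,G,J,P,V,Z}. Unreachable: {S} — drop them.
P0 = {B,G,P} | {A,J,V,Z}.
Refine {B,G,P} on symbol 0: members go to different blocks, giving {B,G} and {P}.
Refine {A,J,V,Z} on symbol 0: members go to different blocks, giving {A,V} and {J} and {Z}.
The partition is now stable with 5 blocks: {B,G} | {A,V} | {P} | {J} | {Z}.

5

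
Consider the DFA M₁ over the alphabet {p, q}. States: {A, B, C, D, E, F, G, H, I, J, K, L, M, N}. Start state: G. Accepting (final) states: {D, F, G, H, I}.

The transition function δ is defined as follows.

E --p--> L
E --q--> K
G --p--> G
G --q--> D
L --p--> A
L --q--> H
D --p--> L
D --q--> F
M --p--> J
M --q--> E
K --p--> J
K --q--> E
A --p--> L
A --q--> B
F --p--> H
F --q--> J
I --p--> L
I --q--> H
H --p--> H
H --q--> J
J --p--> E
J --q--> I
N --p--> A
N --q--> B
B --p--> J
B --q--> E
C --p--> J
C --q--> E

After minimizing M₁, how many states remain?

7

First remove the unreachable states {C,M,N}; 11 states remain.
P0 = {D,F,G,H,I} | {A,B,E,J,K,L}.
On input p, block {D,F,G,H,I} splits into {F,G,H} and {D,I}.
Split {F,G,H} by δ(·,q) → {F,H} and {G}.
Refine {A,B,E,J,K,L} on symbol q: members go to different blocks, giving {A,B,E,K} and {J} and {L}.
On input p, block {A,B,E,K} splits into {A,E} and {B,K}.
Stable partition: {F,H} | {A,E} | {D,I} | {G} | {J} | {L} | {B,K} — 7 equivalence classes.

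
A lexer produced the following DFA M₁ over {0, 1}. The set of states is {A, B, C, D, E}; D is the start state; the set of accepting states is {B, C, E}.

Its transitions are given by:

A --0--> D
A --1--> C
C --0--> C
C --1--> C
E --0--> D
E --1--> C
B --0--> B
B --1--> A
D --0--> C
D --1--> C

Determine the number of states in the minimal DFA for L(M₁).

First remove the unreachable states {A,B,E}; 2 states remain.
Start with accepting vs non-accepting: {C} | {D}.
No further refinement is possible. Final partition (2 blocks): {C} | {D}.

2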